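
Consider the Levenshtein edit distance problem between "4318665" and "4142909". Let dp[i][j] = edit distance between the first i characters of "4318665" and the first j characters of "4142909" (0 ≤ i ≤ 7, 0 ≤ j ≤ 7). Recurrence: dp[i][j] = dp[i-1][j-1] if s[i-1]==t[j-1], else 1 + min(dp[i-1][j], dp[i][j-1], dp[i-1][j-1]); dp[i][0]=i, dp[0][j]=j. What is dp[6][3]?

4

   ''  4  1  4  2  9  0  9
''  0  1  2  3  4  5  6  7
 4  1  0  1  2  3  4  5  6
 3  2  1  1  2  3  4  5  6
 1  3  2  1  2  3  4  5  6
 8  4  3  2  2  3  4  5  6
 6  5  4  3  3  3  4  5  6
 6  6  5  4  4  4  4  5  6
 5  7  6  5  5  5  5  5  6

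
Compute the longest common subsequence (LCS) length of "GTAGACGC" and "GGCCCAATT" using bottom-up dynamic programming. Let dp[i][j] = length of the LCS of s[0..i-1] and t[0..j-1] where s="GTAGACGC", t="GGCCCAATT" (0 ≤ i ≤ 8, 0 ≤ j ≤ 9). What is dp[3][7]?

   ''  G  G  C  C  C  A  A  T  T
''  0  0  0  0  0  0  0  0  0  0
 G  0  1  1  1  1  1  1  1  1  1
 T  0  1  1  1  1  1  1  1  2  2
 A  0  1  1  1  1  1  2  2  2  2
 G  0  1  2  2  2  2  2  2  2  2
 A  0  1  2  2  2  2  3  3  3  3
 C  0  1  2  3  3  3  3  3  3  3
 G  0  1  2  3  3  3  3  3  3  3
 C  0  1  2  3  4  4  4  4  4  4

2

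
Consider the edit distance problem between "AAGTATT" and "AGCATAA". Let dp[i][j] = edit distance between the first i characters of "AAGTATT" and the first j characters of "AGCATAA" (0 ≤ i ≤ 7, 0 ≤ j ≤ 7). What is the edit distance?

4

   ''  A  G  C  A  T  A  A
''  0  1  2  3  4  5  6  7
 A  1  0  1  2  3  4  5  6
 A  2  1  1  2  2  3  4  5
 G  3  2  1  2  3  3  4  5
 T  4  3  2  2  3  3  4  5
 A  5  4  3  3  2  3  3  4
 T  6  5  4  4  3  2  3  4
 T  7  6  5  5  4  3  3  4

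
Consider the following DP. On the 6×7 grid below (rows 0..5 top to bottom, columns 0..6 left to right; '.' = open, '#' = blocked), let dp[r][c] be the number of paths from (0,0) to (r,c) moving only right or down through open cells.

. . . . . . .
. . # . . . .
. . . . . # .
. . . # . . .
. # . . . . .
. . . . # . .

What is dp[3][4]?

r\c   0   1   2   3   4   5   6
  0   1   1   1   1   1   1   1
  1   1   2   0   1   2   3   4
  2   1   3   3   4   6   0   4
  3   1   4   7   0   6   6  10
  4   1   0   7   7  13  19  29
  5   1   1   8  15   0  19  48

6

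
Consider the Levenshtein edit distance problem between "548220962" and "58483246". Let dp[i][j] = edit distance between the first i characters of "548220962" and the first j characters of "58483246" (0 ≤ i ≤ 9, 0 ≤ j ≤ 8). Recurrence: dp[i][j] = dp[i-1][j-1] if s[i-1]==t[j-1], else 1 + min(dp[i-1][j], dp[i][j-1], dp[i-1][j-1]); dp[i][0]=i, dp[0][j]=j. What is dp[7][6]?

   ''  5  8  4  8  3  2  4  6
''  0  1  2  3  4  5  6  7  8
 5  1  0  1  2  3  4  5  6  7
 4  2  1  1  1  2  3  4  5  6
 8  3  2  1  2  1  2  3  4  5
 2  4  3  2  2  2  2  2  3  4
 2  5  4  3  3  3  3  2  3  4
 0  6  5  4  4  4  4  3  3  4
 9  7  6  5  5  5  5  4  4  4
 6  8  7  6  6  6  6  5  5  4
 2  9  8  7  7  7  7  6  6  5

4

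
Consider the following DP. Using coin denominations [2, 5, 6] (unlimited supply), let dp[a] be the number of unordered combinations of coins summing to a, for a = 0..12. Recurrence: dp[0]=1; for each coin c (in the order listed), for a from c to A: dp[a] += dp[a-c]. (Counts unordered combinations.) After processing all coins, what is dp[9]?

1

after  coin     0     1     2     3     4     5     6     7     8     9    10    11    12
          2     1     0     1     0     1     0     1     0     1     0     1     0     1
          5     1     0     1     0     1     1     1     1     1     1     2     1     2
          6     1     0     1     0     1     1     2     1     2     1     3     2     4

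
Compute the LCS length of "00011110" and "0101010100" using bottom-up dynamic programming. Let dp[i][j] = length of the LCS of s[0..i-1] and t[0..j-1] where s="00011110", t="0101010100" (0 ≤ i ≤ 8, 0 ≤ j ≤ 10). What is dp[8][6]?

4

   ''  0  1  0  1  0  1  0  1  0  0
''  0  0  0  0  0  0  0  0  0  0  0
 0  0  1  1  1  1  1  1  1  1  1  1
 0  0  1  1  2  2  2  2  2  2  2  2
 0  0  1  1  2  2  3  3  3  3  3  3
 1  0  1  2  2  3  3  4  4  4  4  4
 1  0  1  2  2  3  3  4  4  5  5  5
 1  0  1  2  2  3  3  4  4  5  5  5
 1  0  1  2  2  3  3  4  4  5  5  5
 0  0  1  2  3  3  4  4  5  5  6  6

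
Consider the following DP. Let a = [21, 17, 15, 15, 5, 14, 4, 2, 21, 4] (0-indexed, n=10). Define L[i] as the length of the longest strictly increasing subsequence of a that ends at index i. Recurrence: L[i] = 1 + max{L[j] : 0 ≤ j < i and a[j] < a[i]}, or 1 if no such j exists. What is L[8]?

   i    0    1    2    3    4    5    6    7    8    9
a[i]   21   17   15   15    5   14    4    2   21    4
L[i]    1    1    1    1    1    2    1    1    3    2

3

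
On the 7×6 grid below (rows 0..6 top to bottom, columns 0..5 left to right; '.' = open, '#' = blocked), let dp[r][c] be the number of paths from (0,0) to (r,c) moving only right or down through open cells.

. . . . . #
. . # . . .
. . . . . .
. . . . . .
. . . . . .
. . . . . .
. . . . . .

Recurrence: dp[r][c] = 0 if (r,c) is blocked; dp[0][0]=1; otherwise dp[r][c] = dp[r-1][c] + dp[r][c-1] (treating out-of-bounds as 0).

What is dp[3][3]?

r\c   0   1   2   3   4   5
  0   1   1   1   1   1   0
  1   1   2   0   1   2   2
  2   1   3   3   4   6   8
  3   1   4   7  11  17  25
  4   1   5  12  23  40  65
  5   1   6  18  41  81 146
  6   1   7  25  66 147 293

11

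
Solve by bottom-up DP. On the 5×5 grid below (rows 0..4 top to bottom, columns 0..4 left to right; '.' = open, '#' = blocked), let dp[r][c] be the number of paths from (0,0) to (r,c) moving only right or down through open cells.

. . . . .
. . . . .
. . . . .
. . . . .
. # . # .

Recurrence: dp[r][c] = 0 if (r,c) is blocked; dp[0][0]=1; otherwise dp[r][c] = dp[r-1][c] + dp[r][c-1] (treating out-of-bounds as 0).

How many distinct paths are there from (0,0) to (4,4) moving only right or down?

r\c   0   1   2   3   4
  0   1   1   1   1   1
  1   1   2   3   4   5
  2   1   3   6  10  15
  3   1   4  10  20  35
  4   1   0  10   0  35

35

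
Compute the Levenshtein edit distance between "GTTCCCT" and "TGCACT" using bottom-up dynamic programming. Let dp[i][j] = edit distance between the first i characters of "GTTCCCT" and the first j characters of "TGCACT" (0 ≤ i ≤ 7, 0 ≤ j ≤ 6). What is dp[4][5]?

   ''  T  G  C  A  C  T
''  0  1  2  3  4  5  6
 G  1  1  1  2  3  4  5
 T  2  1  2  2  3  4  4
 T  3  2  2  3  3  4  4
 C  4  3  3  2  3  3  4
 C  5  4  4  3  3  3  4
 C  6  5  5  4  4  3  4
 T  7  6  6  5  5  4  3

3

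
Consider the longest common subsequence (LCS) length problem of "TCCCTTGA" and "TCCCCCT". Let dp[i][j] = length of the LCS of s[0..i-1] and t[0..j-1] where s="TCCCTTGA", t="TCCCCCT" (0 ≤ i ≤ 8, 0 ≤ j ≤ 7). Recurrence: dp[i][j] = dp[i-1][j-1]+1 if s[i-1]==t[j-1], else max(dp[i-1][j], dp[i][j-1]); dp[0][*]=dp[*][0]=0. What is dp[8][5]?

   ''  T  C  C  C  C  C  T
''  0  0  0  0  0  0  0  0
 T  0  1  1  1  1  1  1  1
 C  0  1  2  2  2  2  2  2
 C  0  1  2  3  3  3  3  3
 C  0  1  2  3  4  4  4  4
 T  0  1  2  3  4  4  4  5
 T  0  1  2  3  4  4  4  5
 G  0  1  2  3  4  4  4  5
 A  0  1  2  3  4  4  4  5

4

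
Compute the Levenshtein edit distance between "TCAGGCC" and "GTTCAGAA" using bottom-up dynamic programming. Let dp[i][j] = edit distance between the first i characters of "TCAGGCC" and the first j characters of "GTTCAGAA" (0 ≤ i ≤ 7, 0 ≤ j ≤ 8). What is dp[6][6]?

4

   ''  G  T  T  C  A  G  A  A
''  0  1  2  3  4  5  6  7  8
 T  1  1  1  2  3  4  5  6  7
 C  2  2  2  2  2  3  4  5  6
 A  3  3  3  3  3  2  3  4  5
 G  4  3  4  4  4  3  2  3  4
 G  5  4  4  5  5  4  3  3  4
 C  6  5  5  5  5  5  4  4  4
 C  7  6  6  6  5  6  5  5  5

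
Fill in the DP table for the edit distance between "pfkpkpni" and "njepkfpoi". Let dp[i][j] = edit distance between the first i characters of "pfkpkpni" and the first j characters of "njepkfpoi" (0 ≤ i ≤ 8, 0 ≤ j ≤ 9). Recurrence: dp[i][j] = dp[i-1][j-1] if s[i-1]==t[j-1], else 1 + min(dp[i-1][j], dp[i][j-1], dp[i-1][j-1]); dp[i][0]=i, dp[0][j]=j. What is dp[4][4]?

   ''  n  j  e  p  k  f  p  o  i
''  0  1  2  3  4  5  6  7  8  9
 p  1  1  2  3  3  4  5  6  7  8
 f  2  2  2  3  4  4  4  5  6  7
 k  3  3  3  3  4  4  5  5  6  7
 p  4  4  4  4  3  4  5  5  6  7
 k  5  5  5  5  4  3  4  5  6  7
 p  6  6  6  6  5  4  4  4  5  6
 n  7  6  7  7  6  5  5  5  5  6
 i  8  7  7  8  7  6  6  6  6  5

3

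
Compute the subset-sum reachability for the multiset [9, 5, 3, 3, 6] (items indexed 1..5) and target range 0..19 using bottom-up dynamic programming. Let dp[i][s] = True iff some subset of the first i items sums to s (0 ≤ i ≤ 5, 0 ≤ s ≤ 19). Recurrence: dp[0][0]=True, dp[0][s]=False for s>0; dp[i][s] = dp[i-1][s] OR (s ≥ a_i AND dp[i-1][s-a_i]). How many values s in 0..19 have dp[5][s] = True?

12

i\s   0   1   2   3   4   5   6   7   8   9  10  11  12  13  14  15  16  17  18  19
  0   T   F   F   F   F   F   F   F   F   F   F   F   F   F   F   F   F   F   F   F
  1   T   F   F   F   F   F   F   F   F   T   F   F   F   F   F   F   F   F   F   F
  2   T   F   F   F   F   T   F   F   F   T   F   F   F   F   T   F   F   F   F   F
  3   T   F   F   T   F   T   F   F   T   T   F   F   T   F   T   F   F   T   F   F
  4   T   F   F   T   F   T   T   F   T   T   F   T   T   F   T   T   F   T   F   F
  5   T   F   F   T   F   T   T   F   T   T   F   T   T   F   T   T   F   T   T   F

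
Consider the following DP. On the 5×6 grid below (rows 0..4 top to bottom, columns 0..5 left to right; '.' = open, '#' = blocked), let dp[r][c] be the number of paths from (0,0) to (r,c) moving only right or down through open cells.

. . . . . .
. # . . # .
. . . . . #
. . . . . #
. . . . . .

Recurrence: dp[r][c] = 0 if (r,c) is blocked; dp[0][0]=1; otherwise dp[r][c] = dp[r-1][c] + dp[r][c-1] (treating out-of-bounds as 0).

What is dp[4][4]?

27

r\c   0   1   2   3   4   5
  0   1   1   1   1   1   1
  1   1   0   1   2   0   1
  2   1   1   2   4   4   0
  3   1   2   4   8  12   0
  4   1   3   7  15  27  27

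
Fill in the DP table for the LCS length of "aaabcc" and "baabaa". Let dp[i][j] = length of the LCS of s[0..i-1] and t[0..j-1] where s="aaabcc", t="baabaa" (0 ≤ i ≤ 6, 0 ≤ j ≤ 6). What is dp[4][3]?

   ''  b  a  a  b  a  a
''  0  0  0  0  0  0  0
 a  0  0  1  1  1  1  1
 a  0  0  1  2  2  2  2
 a  0  0  1  2  2  3  3
 b  0  1  1  2  3  3  3
 c  0  1  1  2  3  3  3
 c  0  1  1  2  3  3  3

2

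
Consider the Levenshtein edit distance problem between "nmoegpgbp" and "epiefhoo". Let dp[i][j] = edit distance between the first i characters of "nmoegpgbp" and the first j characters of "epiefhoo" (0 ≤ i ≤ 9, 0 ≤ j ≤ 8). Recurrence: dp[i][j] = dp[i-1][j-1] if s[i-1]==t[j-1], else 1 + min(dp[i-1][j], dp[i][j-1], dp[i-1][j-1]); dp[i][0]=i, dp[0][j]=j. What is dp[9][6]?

8

   ''  e  p  i  e  f  h  o  o
''  0  1  2  3  4  5  6  7  8
 n  1  1  2  3  4  5  6  7  8
 m  2  2  2  3  4  5  6  7  8
 o  3  3  3  3  4  5  6  6  7
 e  4  3  4  4  3  4  5  6  7
 g  5  4  4  5  4  4  5  6  7
 p  6  5  4  5  5  5  5  6  7
 g  7  6  5  5  6  6  6  6  7
 b  8  7  6  6  6  7  7  7  7
 p  9  8  7  7  7  7  8  8  8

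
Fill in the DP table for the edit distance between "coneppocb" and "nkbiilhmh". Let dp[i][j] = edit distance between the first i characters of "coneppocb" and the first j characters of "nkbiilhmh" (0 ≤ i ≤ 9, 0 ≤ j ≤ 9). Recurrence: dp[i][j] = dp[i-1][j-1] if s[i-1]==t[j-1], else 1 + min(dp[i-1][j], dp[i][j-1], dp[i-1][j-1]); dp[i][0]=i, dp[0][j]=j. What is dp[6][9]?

   ''  n  k  b  i  i  l  h  m  h
''  0  1  2  3  4  5  6  7  8  9
 c  1  1  2  3  4  5  6  7  8  9
 o  2  2  2  3  4  5  6  7  8  9
 n  3  2  3  3  4  5  6  7  8  9
 e  4  3  3  4  4  5  6  7  8  9
 p  5  4  4  4  5  5  6  7  8  9
 p  6  5  5  5  5  6  6  7  8  9
 o  7  6  6  6  6  6  7  7  8  9
 c  8  7  7  7  7  7  7  8  8  9
 b  9  8  8  7  8  8  8  8  9  9

9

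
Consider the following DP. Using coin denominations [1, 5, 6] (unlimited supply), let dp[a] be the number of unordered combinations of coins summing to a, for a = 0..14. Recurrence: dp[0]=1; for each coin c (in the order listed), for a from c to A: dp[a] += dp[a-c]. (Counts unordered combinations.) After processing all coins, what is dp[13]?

6

after  coin     0     1     2     3     4     5     6     7     8     9    10    11    12    13    14
          1     1     1     1     1     1     1     1     1     1     1     1     1     1     1     1
          5     1     1     1     1     1     2     2     2     2     2     3     3     3     3     3
          6     1     1     1     1     1     2     3     3     3     3     4     5     6     6     6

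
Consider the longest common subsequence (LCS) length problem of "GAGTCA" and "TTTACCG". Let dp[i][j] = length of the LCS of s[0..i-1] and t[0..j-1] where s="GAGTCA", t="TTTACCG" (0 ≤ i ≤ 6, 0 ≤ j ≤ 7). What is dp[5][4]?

1

   ''  T  T  T  A  C  C  G
''  0  0  0  0  0  0  0  0
 G  0  0  0  0  0  0  0  1
 A  0  0  0  0  1  1  1  1
 G  0  0  0  0  1  1  1  2
 T  0  1  1  1  1  1  1  2
 C  0  1  1  1  1  2  2  2
 A  0  1  1  1  2  2  2  2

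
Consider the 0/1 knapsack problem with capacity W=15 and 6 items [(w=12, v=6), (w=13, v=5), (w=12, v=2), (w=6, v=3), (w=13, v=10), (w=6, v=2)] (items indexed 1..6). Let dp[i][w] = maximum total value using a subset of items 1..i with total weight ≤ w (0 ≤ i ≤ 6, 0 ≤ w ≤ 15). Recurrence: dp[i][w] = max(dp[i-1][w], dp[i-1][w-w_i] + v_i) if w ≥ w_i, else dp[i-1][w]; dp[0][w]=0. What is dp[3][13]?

i\w   0   1   2   3   4   5   6   7   8   9  10  11  12  13  14  15
  0   0   0   0   0   0   0   0   0   0   0   0   0   0   0   0   0
  1   0   0   0   0   0   0   0   0   0   0   0   0   6   6   6   6
  2   0   0   0   0   0   0   0   0   0   0   0   0   6   6   6   6
  3   0   0   0   0   0   0   0   0   0   0   0   0   6   6   6   6
  4   0   0   0   0   0   0   3   3   3   3   3   3   6   6   6   6
  5   0   0   0   0   0   0   3   3   3   3   3   3   6  10  10  10
  6   0   0   0   0   0   0   3   3   3   3   3   3   6  10  10  10

6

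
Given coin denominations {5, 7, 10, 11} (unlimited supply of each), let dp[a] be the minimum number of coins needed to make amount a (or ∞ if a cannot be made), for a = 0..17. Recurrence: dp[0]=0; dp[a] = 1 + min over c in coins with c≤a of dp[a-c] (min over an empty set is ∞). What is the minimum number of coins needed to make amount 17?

2

 a  0  1  2  3  4  5  6  7  8  9 10 11 12 13 14 15 16 17
dp  0  -  -  -  -  1  -  1  -  -  1  1  2  -  2  2  2  2
(- denotes ∞ / unreachable)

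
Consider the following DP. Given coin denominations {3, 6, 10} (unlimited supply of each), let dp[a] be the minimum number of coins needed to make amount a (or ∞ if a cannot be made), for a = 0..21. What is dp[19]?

 a  0  1  2  3  4  5  6  7  8  9 10 11 12 13 14 15 16 17 18 19 20 21
dp  0  -  -  1  -  -  1  -  -  2  1  -  2  2  -  3  2  -  3  3  2  4
(- denotes ∞ / unreachable)

3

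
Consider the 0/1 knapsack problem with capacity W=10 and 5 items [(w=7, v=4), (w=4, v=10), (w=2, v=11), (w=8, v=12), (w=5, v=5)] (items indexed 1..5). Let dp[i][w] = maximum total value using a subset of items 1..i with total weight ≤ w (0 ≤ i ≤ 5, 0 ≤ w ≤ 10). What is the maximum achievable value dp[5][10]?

i\w   0   1   2   3   4   5   6   7   8   9  10
  0   0   0   0   0   0   0   0   0   0   0   0
  1   0   0   0   0   0   0   0   4   4   4   4
  2   0   0   0   0  10  10  10  10  10  10  10
  3   0   0  11  11  11  11  21  21  21  21  21
  4   0   0  11  11  11  11  21  21  21  21  23
  5   0   0  11  11  11  11  21  21  21  21  23

23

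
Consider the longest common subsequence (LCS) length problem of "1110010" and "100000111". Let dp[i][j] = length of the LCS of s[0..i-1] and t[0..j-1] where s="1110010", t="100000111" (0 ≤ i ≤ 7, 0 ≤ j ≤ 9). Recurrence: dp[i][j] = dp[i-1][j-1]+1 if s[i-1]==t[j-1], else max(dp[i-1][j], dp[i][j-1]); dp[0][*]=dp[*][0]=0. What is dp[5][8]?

   ''  1  0  0  0  0  0  1  1  1
''  0  0  0  0  0  0  0  0  0  0
 1  0  1  1  1  1  1  1  1  1  1
 1  0  1  1  1  1  1  1  2  2  2
 1  0  1  1  1  1  1  1  2  3  3
 0  0  1  2  2  2  2  2  2  3  3
 0  0  1  2  3  3  3  3  3  3  3
 1  0  1  2  3  3  3  3  4  4  4
 0  0  1  2  3  4  4  4  4  4  4

3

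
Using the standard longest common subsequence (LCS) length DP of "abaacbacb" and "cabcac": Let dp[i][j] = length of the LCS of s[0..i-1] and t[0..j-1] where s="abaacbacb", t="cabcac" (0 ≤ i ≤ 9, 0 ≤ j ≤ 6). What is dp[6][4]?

   ''  c  a  b  c  a  c
''  0  0  0  0  0  0  0
 a  0  0  1  1  1  1  1
 b  0  0  1  2  2  2  2
 a  0  0  1  2  2  3  3
 a  0  0  1  2  2  3  3
 c  0  1  1  2  3  3  4
 b  0  1  1  2  3  3  4
 a  0  1  2  2  3  4  4
 c  0  1  2  2  3  4  5
 b  0  1  2  3  3  4  5

3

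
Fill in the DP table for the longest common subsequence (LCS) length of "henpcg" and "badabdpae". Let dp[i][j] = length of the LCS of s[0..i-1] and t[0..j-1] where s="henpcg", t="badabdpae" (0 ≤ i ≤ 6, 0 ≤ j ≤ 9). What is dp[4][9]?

1

   ''  b  a  d  a  b  d  p  a  e
''  0  0  0  0  0  0  0  0  0  0
 h  0  0  0  0  0  0  0  0  0  0
 e  0  0  0  0  0  0  0  0  0  1
 n  0  0  0  0  0  0  0  0  0  1
 p  0  0  0  0  0  0  0  1  1  1
 c  0  0  0  0  0  0  0  1  1  1
 g  0  0  0  0  0  0  0  1  1  1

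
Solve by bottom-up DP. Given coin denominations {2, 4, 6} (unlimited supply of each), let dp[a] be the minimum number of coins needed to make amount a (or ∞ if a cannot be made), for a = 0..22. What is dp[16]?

3

 a  0  1  2  3  4  5  6  7  8  9 10 11 12 13 14 15 16 17 18 19 20 21 22
dp  0  -  1  -  1  -  1  -  2  -  2  -  2  -  3  -  3  -  3  -  4  -  4
(- denotes ∞ / unreachable)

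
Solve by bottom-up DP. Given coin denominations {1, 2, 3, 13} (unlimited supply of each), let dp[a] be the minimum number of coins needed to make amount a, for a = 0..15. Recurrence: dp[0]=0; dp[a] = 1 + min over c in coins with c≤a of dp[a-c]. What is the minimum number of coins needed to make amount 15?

 a  0  1  2  3  4  5  6  7  8  9 10 11 12 13 14 15
dp  0  1  1  1  2  2  2  3  3  3  4  4  4  1  2  2

2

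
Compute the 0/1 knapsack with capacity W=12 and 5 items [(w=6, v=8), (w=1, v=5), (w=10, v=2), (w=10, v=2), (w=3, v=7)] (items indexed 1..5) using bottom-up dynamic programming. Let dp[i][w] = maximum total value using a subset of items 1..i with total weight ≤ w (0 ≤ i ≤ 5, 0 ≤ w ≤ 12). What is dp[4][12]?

13

i\w   0   1   2   3   4   5   6   7   8   9  10  11  12
  0   0   0   0   0   0   0   0   0   0   0   0   0   0
  1   0   0   0   0   0   0   8   8   8   8   8   8   8
  2   0   5   5   5   5   5   8  13  13  13  13  13  13
  3   0   5   5   5   5   5   8  13  13  13  13  13  13
  4   0   5   5   5   5   5   8  13  13  13  13  13  13
  5   0   5   5   7  12  12  12  13  13  15  20  20  20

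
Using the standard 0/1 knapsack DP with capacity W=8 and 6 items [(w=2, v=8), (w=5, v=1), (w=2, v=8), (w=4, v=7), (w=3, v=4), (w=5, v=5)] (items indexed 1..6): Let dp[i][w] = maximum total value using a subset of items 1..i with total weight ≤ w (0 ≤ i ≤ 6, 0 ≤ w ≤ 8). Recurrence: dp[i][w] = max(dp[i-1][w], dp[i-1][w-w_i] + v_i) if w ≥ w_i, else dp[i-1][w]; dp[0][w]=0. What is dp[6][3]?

i\w   0   1   2   3   4   5   6   7   8
  0   0   0   0   0   0   0   0   0   0
  1   0   0   8   8   8   8   8   8   8
  2   0   0   8   8   8   8   8   9   9
  3   0   0   8   8  16  16  16  16  16
  4   0   0   8   8  16  16  16  16  23
  5   0   0   8   8  16  16  16  20  23
  6   0   0   8   8  16  16  16  20  23

8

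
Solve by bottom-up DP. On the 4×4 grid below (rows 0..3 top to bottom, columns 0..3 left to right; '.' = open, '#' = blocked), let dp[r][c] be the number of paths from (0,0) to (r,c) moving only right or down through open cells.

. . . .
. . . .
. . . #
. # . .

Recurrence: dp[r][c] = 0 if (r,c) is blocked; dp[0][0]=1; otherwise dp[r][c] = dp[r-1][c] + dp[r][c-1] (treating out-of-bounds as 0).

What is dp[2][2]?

6

r\c   0   1   2   3
  0   1   1   1   1
  1   1   2   3   4
  2   1   3   6   0
  3   1   0   6   6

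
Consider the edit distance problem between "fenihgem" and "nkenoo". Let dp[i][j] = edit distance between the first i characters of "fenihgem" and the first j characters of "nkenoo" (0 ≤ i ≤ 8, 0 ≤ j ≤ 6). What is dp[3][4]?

2

   ''  n  k  e  n  o  o
''  0  1  2  3  4  5  6
 f  1  1  2  3  4  5  6
 e  2  2  2  2  3  4  5
 n  3  2  3  3  2  3  4
 i  4  3  3  4  3  3  4
 h  5  4  4  4  4  4  4
 g  6  5  5  5  5  5  5
 e  7  6  6  5  6  6  6
 m  8  7  7  6  6  7  7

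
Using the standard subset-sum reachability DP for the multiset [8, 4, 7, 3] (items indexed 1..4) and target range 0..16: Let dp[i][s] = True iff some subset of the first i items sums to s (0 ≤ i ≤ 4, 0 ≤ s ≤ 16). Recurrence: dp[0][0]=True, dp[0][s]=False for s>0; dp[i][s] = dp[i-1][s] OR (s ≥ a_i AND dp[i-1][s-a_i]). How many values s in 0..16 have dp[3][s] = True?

7

i\s   0   1   2   3   4   5   6   7   8   9  10  11  12  13  14  15  16
  0   T   F   F   F   F   F   F   F   F   F   F   F   F   F   F   F   F
  1   T   F   F   F   F   F   F   F   T   F   F   F   F   F   F   F   F
  2   T   F   F   F   T   F   F   F   T   F   F   F   T   F   F   F   F
  3   T   F   F   F   T   F   F   T   T   F   F   T   T   F   F   T   F
  4   T   F   F   T   T   F   F   T   T   F   T   T   T   F   T   T   F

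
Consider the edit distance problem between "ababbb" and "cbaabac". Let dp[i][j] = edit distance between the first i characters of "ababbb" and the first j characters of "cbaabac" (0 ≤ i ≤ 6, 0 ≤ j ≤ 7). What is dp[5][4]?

3

   ''  c  b  a  a  b  a  c
''  0  1  2  3  4  5  6  7
 a  1  1  2  2  3  4  5  6
 b  2  2  1  2  3  3  4  5
 a  3  3  2  1  2  3  3  4
 b  4  4  3  2  2  2  3  4
 b  5  5  4  3  3  2  3  4
 b  6  6  5  4  4  3  3  4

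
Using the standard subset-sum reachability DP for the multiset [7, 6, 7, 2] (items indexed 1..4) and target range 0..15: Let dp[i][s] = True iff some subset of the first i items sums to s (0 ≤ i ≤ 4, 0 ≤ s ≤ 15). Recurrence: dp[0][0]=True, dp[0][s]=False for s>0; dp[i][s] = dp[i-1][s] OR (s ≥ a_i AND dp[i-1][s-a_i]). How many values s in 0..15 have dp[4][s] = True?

9

i\s   0   1   2   3   4   5   6   7   8   9  10  11  12  13  14  15
  0   T   F   F   F   F   F   F   F   F   F   F   F   F   F   F   F
  1   T   F   F   F   F   F   F   T   F   F   F   F   F   F   F   F
  2   T   F   F   F   F   F   T   T   F   F   F   F   F   T   F   F
  3   T   F   F   F   F   F   T   T   F   F   F   F   F   T   T   F
  4   T   F   T   F   F   F   T   T   T   T   F   F   F   T   T   T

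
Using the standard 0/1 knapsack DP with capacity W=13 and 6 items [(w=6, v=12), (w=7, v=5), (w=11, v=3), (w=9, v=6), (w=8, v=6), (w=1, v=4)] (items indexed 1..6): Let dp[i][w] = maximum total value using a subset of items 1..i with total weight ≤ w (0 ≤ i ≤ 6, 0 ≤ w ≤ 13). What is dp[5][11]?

12

i\w   0   1   2   3   4   5   6   7   8   9  10  11  12  13
  0   0   0   0   0   0   0   0   0   0   0   0   0   0   0
  1   0   0   0   0   0   0  12  12  12  12  12  12  12  12
  2   0   0   0   0   0   0  12  12  12  12  12  12  12  17
  3   0   0   0   0   0   0  12  12  12  12  12  12  12  17
  4   0   0   0   0   0   0  12  12  12  12  12  12  12  17
  5   0   0   0   0   0   0  12  12  12  12  12  12  12  17
  6   0   4   4   4   4   4  12  16  16  16  16  16  16  17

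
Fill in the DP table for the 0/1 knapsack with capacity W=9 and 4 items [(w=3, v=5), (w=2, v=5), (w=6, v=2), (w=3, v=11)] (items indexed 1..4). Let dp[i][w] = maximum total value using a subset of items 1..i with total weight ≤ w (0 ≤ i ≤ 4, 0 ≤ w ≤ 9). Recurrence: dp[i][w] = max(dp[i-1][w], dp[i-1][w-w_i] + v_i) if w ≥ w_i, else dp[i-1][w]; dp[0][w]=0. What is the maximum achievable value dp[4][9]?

i\w   0   1   2   3   4   5   6   7   8   9
  0   0   0   0   0   0   0   0   0   0   0
  1   0   0   0   5   5   5   5   5   5   5
  2   0   0   5   5   5  10  10  10  10  10
  3   0   0   5   5   5  10  10  10  10  10
  4   0   0   5  11  11  16  16  16  21  21

21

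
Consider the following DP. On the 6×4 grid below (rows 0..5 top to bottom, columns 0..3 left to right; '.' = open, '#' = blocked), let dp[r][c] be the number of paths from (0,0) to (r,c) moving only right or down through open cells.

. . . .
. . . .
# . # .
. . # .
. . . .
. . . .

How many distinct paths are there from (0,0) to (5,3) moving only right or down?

10

r\c   0   1   2   3
  0   1   1   1   1
  1   1   2   3   4
  2   0   2   0   4
  3   0   2   0   4
  4   0   2   2   6
  5   0   2   4  10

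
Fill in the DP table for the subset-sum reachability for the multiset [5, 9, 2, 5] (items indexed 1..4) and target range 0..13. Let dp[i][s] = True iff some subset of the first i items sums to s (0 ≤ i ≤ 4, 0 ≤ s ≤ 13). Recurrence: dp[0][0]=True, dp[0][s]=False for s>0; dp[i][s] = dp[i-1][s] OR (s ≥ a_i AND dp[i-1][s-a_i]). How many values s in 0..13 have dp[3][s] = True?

i\s   0   1   2   3   4   5   6   7   8   9  10  11  12  13
  0   T   F   F   F   F   F   F   F   F   F   F   F   F   F
  1   T   F   F   F   F   T   F   F   F   F   F   F   F   F
  2   T   F   F   F   F   T   F   F   F   T   F   F   F   F
  3   T   F   T   F   F   T   F   T   F   T   F   T   F   F
  4   T   F   T   F   F   T   F   T   F   T   T   T   T   F

6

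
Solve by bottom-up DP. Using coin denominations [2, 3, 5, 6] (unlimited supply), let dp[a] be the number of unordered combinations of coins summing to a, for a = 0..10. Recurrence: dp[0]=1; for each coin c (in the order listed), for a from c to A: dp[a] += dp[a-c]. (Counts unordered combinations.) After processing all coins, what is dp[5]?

after  coin     0     1     2     3     4     5     6     7     8     9    10
          2     1     0     1     0     1     0     1     0     1     0     1
          3     1     0     1     1     1     1     2     1     2     2     2
          5     1     0     1     1     1     2     2     2     3     3     4
          6     1     0     1     1     1     2     3     2     4     4     5

2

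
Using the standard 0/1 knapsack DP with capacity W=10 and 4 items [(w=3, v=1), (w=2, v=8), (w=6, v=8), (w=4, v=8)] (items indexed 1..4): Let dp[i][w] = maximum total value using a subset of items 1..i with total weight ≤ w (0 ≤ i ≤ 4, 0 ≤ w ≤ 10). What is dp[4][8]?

i\w   0   1   2   3   4   5   6   7   8   9  10
  0   0   0   0   0   0   0   0   0   0   0   0
  1   0   0   0   1   1   1   1   1   1   1   1
  2   0   0   8   8   8   9   9   9   9   9   9
  3   0   0   8   8   8   9   9   9  16  16  16
  4   0   0   8   8   8   9  16  16  16  17  17

16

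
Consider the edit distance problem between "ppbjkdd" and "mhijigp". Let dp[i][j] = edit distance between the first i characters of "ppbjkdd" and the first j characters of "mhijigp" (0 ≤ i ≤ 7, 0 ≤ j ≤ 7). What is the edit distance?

6

   ''  m  h  i  j  i  g  p
''  0  1  2  3  4  5  6  7
 p  1  1  2  3  4  5  6  6
 p  2  2  2  3  4  5  6  6
 b  3  3  3  3  4  5  6  7
 j  4  4  4  4  3  4  5  6
 k  5  5  5  5  4  4  5  6
 d  6  6  6  6  5  5  5  6
 d  7  7  7  7  6  6  6  6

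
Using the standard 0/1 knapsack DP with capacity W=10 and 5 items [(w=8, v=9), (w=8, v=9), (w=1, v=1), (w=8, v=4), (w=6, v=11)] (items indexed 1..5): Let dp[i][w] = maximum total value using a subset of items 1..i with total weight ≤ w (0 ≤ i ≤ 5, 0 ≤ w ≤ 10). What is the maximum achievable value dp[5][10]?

i\w   0   1   2   3   4   5   6   7   8   9  10
  0   0   0   0   0   0   0   0   0   0   0   0
  1   0   0   0   0   0   0   0   0   9   9   9
  2   0   0   0   0   0   0   0   0   9   9   9
  3   0   1   1   1   1   1   1   1   9  10  10
  4   0   1   1   1   1   1   1   1   9  10  10
  5   0   1   1   1   1   1  11  12  12  12  12

12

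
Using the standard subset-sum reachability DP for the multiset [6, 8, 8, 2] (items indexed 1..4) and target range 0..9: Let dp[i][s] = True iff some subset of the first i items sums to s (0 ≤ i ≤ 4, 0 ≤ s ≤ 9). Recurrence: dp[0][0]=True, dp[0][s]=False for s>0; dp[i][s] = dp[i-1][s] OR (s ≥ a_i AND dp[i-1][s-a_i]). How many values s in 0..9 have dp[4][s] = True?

4

i\s   0   1   2   3   4   5   6   7   8   9
  0   T   F   F   F   F   F   F   F   F   F
  1   T   F   F   F   F   F   T   F   F   F
  2   T   F   F   F   F   F   T   F   T   F
  3   T   F   F   F   F   F   T   F   T   F
  4   T   F   T   F   F   F   T   F   T   F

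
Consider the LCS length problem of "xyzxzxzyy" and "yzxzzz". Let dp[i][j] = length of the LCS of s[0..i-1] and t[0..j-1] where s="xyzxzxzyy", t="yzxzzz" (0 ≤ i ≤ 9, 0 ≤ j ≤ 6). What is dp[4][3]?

3

   ''  y  z  x  z  z  z
''  0  0  0  0  0  0  0
 x  0  0  0  1  1  1  1
 y  0  1  1  1  1  1  1
 z  0  1  2  2  2  2  2
 x  0  1  2  3  3  3  3
 z  0  1  2  3  4  4  4
 x  0  1  2  3  4  4  4
 z  0  1  2  3  4  5  5
 y  0  1  2  3  4  5  5
 y  0  1  2  3  4  5  5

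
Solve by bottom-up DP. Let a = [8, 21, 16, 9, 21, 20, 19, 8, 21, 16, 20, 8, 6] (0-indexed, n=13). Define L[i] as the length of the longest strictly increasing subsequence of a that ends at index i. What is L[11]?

1

   i    0    1    2    3    4    5    6    7    8    9   10   11   12
a[i]    8   21   16    9   21   20   19    8   21   16   20    8    6
L[i]    1    2    2    2    3    3    3    1    4    3    4    1    1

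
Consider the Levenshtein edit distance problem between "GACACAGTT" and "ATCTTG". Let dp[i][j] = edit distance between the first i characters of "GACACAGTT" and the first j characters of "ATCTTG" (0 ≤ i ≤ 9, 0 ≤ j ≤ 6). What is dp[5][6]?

   ''  A  T  C  T  T  G
''  0  1  2  3  4  5  6
 G  1  1  2  3  4  5  5
 A  2  1  2  3  4  5  6
 C  3  2  2  2  3  4  5
 A  4  3  3  3  3  4  5
 C  5  4  4  3  4  4  5
 A  6  5  5  4  4  5  5
 G  7  6  6  5  5  5  5
 T  8  7  6  6  5  5  6
 T  9  8  7  7  6  5  6

5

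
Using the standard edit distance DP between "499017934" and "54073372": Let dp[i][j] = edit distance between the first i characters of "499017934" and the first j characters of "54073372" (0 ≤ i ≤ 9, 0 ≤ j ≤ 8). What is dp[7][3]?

   ''  5  4  0  7  3  3  7  2
''  0  1  2  3  4  5  6  7  8
 4  1  1  1  2  3  4  5  6  7
 9  2  2  2  2  3  4  5  6  7
 9  3  3  3  3  3  4  5  6  7
 0  4  4  4  3  4  4  5  6  7
 1  5  5  5  4  4  5  5  6  7
 7  6  6  6  5  4  5  6  5  6
 9  7  7  7  6  5  5  6  6  6
 3  8  8  8  7  6  5  5  6  7
 4  9  9  8  8  7  6  6  6  7

6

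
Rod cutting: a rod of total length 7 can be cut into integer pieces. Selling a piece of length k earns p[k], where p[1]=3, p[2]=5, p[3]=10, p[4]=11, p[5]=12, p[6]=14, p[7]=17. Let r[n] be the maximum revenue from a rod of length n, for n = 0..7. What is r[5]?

   n    0    1    2    3    4    5    6    7
r[n]    0    3    6   10   13   16   20   23

16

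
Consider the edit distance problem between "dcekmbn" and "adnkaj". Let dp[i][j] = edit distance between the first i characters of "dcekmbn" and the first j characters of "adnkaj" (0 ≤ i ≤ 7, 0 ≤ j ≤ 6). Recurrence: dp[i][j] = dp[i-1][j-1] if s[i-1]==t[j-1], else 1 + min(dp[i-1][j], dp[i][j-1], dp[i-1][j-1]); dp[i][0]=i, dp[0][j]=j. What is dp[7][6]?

6

   ''  a  d  n  k  a  j
''  0  1  2  3  4  5  6
 d  1  1  1  2  3  4  5
 c  2  2  2  2  3  4  5
 e  3  3  3  3  3  4  5
 k  4  4  4  4  3  4  5
 m  5  5  5  5  4  4  5
 b  6  6  6  6  5  5  5
 n  7  7  7  6  6  6  6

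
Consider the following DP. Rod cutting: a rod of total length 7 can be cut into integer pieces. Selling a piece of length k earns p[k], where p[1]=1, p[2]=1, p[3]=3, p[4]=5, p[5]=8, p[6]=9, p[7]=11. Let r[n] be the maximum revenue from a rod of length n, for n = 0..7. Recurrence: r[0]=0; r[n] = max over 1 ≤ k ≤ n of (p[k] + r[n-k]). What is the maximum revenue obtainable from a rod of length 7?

11

   n    0    1    2    3    4    5    6    7
r[n]    0    1    2    3    5    8    9   11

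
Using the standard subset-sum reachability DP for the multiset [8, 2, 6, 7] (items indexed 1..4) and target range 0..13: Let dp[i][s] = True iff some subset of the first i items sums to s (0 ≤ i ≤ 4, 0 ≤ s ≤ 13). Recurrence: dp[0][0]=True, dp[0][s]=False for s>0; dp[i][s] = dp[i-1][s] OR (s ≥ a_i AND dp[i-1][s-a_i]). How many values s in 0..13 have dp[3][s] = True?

i\s   0   1   2   3   4   5   6   7   8   9  10  11  12  13
  0   T   F   F   F   F   F   F   F   F   F   F   F   F   F
  1   T   F   F   F   F   F   F   F   T   F   F   F   F   F
  2   T   F   T   F   F   F   F   F   T   F   T   F   F   F
  3   T   F   T   F   F   F   T   F   T   F   T   F   F   F
  4   T   F   T   F   F   F   T   T   T   T   T   F   F   T

5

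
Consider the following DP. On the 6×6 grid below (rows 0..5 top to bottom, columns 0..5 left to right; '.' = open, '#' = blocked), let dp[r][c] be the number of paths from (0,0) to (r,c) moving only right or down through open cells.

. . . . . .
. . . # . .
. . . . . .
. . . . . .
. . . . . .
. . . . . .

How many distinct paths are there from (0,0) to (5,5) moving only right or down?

r\c   0   1   2   3   4   5
  0   1   1   1   1   1   1
  1   1   2   3   0   1   2
  2   1   3   6   6   7   9
  3   1   4  10  16  23  32
  4   1   5  15  31  54  86
  5   1   6  21  52 106 192

192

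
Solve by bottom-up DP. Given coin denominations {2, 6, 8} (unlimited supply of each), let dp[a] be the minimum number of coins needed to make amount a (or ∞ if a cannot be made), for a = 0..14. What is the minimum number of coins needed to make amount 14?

2

 a  0  1  2  3  4  5  6  7  8  9 10 11 12 13 14
dp  0  -  1  -  2  -  1  -  1  -  2  -  2  -  2
(- denotes ∞ / unreachable)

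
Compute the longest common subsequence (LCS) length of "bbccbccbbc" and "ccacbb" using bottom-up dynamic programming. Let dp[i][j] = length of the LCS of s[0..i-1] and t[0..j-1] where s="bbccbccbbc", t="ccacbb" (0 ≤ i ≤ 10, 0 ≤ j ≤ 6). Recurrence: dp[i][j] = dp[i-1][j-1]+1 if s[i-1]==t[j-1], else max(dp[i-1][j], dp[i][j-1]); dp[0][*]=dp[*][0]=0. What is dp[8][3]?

   ''  c  c  a  c  b  b
''  0  0  0  0  0  0  0
 b  0  0  0  0  0  1  1
 b  0  0  0  0  0  1  2
 c  0  1  1  1  1  1  2
 c  0  1  2  2  2  2  2
 b  0  1  2  2  2  3  3
 c  0  1  2  2  3  3  3
 c  0  1  2  2  3  3  3
 b  0  1  2  2  3  4  4
 b  0  1  2  2  3  4  5
 c  0  1  2  2  3  4  5

2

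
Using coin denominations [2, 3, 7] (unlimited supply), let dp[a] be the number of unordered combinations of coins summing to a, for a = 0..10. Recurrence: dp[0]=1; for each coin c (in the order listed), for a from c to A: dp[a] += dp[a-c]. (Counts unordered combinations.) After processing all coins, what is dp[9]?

after  coin     0     1     2     3     4     5     6     7     8     9    10
          2     1     0     1     0     1     0     1     0     1     0     1
          3     1     0     1     1     1     1     2     1     2     2     2
          7     1     0     1     1     1     1     2     2     2     3     3

3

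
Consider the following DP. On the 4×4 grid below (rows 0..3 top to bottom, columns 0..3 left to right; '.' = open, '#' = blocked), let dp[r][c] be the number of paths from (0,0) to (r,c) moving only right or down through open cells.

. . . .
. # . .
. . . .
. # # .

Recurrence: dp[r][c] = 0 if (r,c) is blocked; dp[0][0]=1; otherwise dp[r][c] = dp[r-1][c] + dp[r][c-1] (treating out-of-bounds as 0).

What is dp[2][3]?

r\c   0   1   2   3
  0   1   1   1   1
  1   1   0   1   2
  2   1   1   2   4
  3   1   0   0   4

4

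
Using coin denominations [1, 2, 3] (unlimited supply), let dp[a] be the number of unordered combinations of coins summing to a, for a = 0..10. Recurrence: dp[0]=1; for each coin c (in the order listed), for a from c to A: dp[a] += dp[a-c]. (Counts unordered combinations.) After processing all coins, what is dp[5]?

after  coin     0     1     2     3     4     5     6     7     8     9    10
          1     1     1     1     1     1     1     1     1     1     1     1
          2     1     1     2     2     3     3     4     4     5     5     6
          3     1     1     2     3     4     5     7     8    10    12    14

5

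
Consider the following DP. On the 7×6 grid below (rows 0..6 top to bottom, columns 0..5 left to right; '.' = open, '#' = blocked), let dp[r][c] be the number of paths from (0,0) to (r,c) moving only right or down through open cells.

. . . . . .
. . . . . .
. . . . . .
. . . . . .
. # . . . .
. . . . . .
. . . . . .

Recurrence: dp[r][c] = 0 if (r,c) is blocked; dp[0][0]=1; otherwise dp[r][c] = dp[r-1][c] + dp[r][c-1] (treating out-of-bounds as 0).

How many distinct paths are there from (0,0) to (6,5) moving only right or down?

387

r\c   0   1   2   3   4   5
  0   1   1   1   1   1   1
  1   1   2   3   4   5   6
  2   1   3   6  10  15  21
  3   1   4  10  20  35  56
  4   1   0  10  30  65 121
  5   1   1  11  41 106 227
  6   1   2  13  54 160 387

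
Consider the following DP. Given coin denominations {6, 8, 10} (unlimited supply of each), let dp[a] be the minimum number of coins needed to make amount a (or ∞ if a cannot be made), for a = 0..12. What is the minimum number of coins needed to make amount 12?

 a  0  1  2  3  4  5  6  7  8  9 10 11 12
dp  0  -  -  -  -  -  1  -  1  -  1  -  2
(- denotes ∞ / unreachable)

2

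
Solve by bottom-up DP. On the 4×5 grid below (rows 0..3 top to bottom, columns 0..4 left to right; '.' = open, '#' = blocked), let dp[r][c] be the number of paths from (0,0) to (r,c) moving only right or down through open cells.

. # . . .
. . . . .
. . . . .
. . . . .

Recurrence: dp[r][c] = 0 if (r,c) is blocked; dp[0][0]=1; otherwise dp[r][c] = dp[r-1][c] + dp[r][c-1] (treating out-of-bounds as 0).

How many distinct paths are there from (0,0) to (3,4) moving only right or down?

r\c   0   1   2   3   4
  0   1   0   0   0   0
  1   1   1   1   1   1
  2   1   2   3   4   5
  3   1   3   6  10  15

15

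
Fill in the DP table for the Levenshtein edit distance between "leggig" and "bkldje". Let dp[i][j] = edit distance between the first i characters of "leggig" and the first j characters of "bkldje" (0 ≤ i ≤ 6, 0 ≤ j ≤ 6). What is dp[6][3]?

6

   ''  b  k  l  d  j  e
''  0  1  2  3  4  5  6
 l  1  1  2  2  3  4  5
 e  2  2  2  3  3  4  4
 g  3  3  3  3  4  4  5
 g  4  4  4  4  4  5  5
 i  5  5  5  5  5  5  6
 g  6  6  6  6  6  6  6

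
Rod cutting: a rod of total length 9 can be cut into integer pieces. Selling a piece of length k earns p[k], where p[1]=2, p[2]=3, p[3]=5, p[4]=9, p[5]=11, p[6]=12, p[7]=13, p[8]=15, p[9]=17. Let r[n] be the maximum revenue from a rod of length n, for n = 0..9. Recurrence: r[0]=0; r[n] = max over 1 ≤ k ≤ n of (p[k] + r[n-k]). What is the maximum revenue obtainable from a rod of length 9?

20

   n    0    1    2    3    4    5    6    7    8    9
r[n]    0    2    4    6    9   11   13   15   18   20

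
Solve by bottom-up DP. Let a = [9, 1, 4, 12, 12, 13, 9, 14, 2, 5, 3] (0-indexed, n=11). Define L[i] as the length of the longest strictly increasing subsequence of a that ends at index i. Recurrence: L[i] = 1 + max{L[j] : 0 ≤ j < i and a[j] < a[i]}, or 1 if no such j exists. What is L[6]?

   i    0    1    2    3    4    5    6    7    8    9   10
a[i]    9    1    4   12   12   13    9   14    2    5    3
L[i]    1    1    2    3    3    4    3    5    2    3    3

3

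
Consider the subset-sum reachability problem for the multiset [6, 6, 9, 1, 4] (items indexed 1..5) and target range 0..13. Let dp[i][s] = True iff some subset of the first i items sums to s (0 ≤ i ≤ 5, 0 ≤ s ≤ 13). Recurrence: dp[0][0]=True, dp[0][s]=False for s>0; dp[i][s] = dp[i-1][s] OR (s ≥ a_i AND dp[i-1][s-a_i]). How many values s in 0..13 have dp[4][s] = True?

i\s   0   1   2   3   4   5   6   7   8   9  10  11  12  13
  0   T   F   F   F   F   F   F   F   F   F   F   F   F   F
  1   T   F   F   F   F   F   T   F   F   F   F   F   F   F
  2   T   F   F   F   F   F   T   F   F   F   F   F   T   F
  3   T   F   F   F   F   F   T   F   F   T   F   F   T   F
  4   T   T   F   F   F   F   T   T   F   T   T   F   T   T
  5   T   T   F   F   T   T   T   T   F   T   T   T   T   T

8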